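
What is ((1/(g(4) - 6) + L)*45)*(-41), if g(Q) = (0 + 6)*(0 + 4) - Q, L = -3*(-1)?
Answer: -79335/14 ≈ -5666.8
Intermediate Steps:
L = 3
g(Q) = 24 - Q (g(Q) = 6*4 - Q = 24 - Q)
((1/(g(4) - 6) + L)*45)*(-41) = ((1/((24 - 1*4) - 6) + 3)*45)*(-41) = ((1/((24 - 4) - 6) + 3)*45)*(-41) = ((1/(20 - 6) + 3)*45)*(-41) = ((1/14 + 3)*45)*(-41) = ((43/14)*45)*(-41) = (1935/14)*(-41) = -79335/14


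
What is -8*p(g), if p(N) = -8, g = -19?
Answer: 64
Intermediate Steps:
-8*p(g) = -8*(-8) = 64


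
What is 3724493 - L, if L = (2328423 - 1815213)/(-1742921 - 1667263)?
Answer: 2116867824987/568364 ≈ 3.7245e+6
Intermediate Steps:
L = -85535/568364 (L = 513210/(-3410184) = 513210*(-1/3410184) = -85535/568364 ≈ -0.15049)
3724493 - L = 3724493 - 1*(-85535/568364) = 3724493 + 85535/568364 = 2116867824987/568364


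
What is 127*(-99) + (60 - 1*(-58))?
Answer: -12455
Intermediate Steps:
127*(-99) + (60 - 1*(-58)) = -12573 + (60 + 58) = -12573 + 118 = -12455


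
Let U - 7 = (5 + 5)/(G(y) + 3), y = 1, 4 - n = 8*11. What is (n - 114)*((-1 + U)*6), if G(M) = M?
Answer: -10098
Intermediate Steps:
n = -84 (n = 4 - 8*11 = 4 - 1*88 = 4 - 88 = -84)
U = 19/2 (U = 7 + (5 + 5)/(1 + 3) = 7 + 10/4 = 7 + 10*(1/4) = 7 + 5/2 = 19/2 ≈ 9.5000)
(n - 114)*((-1 + U)*6) = (-84 - 114)*((-1 + 19/2)*6) = -1683*6 = -198*51 = -10098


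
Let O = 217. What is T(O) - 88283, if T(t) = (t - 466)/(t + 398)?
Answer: -18098098/205 ≈ -88283.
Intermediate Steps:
T(t) = (-466 + t)/(398 + t)
T(O) - 88283 = (-466 + 217)/(398 + 217) - 88283 = -249/615 - 88283 = (1/615)*(-249) - 88283 = -83/205 - 88283 = -18098098/205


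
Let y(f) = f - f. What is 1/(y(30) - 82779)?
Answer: -1/82779 ≈ -1.2080e-5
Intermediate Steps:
y(f) = 0
1/(y(30) - 82779) = 1/(0 - 82779) = 1/(-82779) = -1/82779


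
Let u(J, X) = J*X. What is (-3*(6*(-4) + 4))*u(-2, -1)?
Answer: 120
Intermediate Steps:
(-3*(6*(-4) + 4))*u(-2, -1) = (-3*(6*(-4) + 4))*(-2*(-1)) = -3*(-24 + 4)*2 = -3*(-20)*2 = 60*2 = 120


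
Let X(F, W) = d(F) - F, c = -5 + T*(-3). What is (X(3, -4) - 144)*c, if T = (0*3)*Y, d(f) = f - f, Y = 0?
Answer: 735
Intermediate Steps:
d(f) = 0
T = 0 (T = (0*3)*0 = 0*0 = 0)
c = -5 (c = -5 + 0*(-3) = -5 + 0 = -5)
X(F, W) = -F (X(F, W) = 0 - F = -F)
(X(3, -4) - 144)*c = (-1*3 - 144)*(-5) = (-3 - 144)*(-5) = -147*(-5) = 735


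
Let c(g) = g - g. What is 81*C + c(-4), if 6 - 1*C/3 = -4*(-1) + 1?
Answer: 243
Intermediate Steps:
c(g) = 0
C = 3 (C = 18 - 3*(-4*(-1) + 1) = 18 - 3*(4 + 1) = 18 - 3*5 = 18 - 15 = 3)
81*C + c(-4) = 81*3 + 0 = 243 + 0 = 243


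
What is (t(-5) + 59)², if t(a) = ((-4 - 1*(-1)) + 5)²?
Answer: 3969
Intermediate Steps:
t(a) = 4 (t(a) = ((-4 + 1) + 5)² = (-3 + 5)² = 2² = 4)
(t(-5) + 59)² = (4 + 59)² = 63² = 3969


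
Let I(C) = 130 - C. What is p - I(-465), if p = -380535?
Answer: -381130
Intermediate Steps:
p - I(-465) = -380535 - (130 - 1*(-465)) = -380535 - (130 + 465) = -380535 - 1*595 = -380535 - 595 = -381130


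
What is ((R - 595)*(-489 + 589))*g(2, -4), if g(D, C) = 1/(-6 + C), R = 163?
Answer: 4320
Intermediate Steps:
((R - 595)*(-489 + 589))*g(2, -4) = ((163 - 595)*(-489 + 589))/(-6 - 4) = -432*100/(-10) = -43200*(-⅒) = 4320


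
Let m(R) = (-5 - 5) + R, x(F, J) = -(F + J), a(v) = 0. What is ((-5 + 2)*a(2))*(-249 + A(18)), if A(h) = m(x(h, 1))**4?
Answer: 0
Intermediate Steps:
x(F, J) = -F - J
m(R) = -10 + R
A(h) = (-11 - h)**4 (A(h) = (-10 + (-h - 1*1))**4 = (-10 + (-h - 1))**4 = (-10 + (-1 - h))**4 = (-11 - h)**4)
((-5 + 2)*a(2))*(-249 + A(18)) = ((-5 + 2)*0)*(-249 + (11 + 18)**4) = (-3*0)*(-249 + 29**4) = 0*(-249 + 707281) = 0*707032 = 0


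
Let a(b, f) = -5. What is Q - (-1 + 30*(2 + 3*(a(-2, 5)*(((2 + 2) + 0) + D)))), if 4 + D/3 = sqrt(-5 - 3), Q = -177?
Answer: -3836 + 2700*I*sqrt(2) ≈ -3836.0 + 3818.4*I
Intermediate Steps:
D = -12 + 6*I*sqrt(2) (D = -12 + 3*sqrt(-5 - 3) = -12 + 3*sqrt(-8) = -12 + 3*(2*I*sqrt(2)) = -12 + 6*I*sqrt(2) ≈ -12.0 + 8.4853*I)
Q - (-1 + 30*(2 + 3*(a(-2, 5)*(((2 + 2) + 0) + D)))) = -177 - (-1 + 30*(2 + 3*(-5*(((2 + 2) + 0) + (-12 + 6*I*sqrt(2)))))) = -177 - (-1 + 30*(2 + 3*(-5*((4 + 0) + (-12 + 6*I*sqrt(2)))))) = -177 - (-1 + 30*(2 + 3*(-5*(4 + (-12 + 6*I*sqrt(2)))))) = -177 - (-1 + 30*(2 + 3*(-5*(-8 + 6*I*sqrt(2))))) = -177 - (-1 + 30*(2 + 3*(40 - 30*I*sqrt(2)))) = -177 - (-1 + 30*(2 + (120 - 90*I*sqrt(2)))) = -177 - (-1 + 30*(122 - 90*I*sqrt(2))) = -177 - (-1 + (3660 - 2700*I*sqrt(2))) = -177 - (3659 - 2700*I*sqrt(2)) = -177 + (-3659 + 2700*I*sqrt(2)) = -3836 + 2700*I*sqrt(2)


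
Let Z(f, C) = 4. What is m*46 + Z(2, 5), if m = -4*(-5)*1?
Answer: 924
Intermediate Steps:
m = 20 (m = 20*1 = 20)
m*46 + Z(2, 5) = 20*46 + 4 = 920 + 4 = 924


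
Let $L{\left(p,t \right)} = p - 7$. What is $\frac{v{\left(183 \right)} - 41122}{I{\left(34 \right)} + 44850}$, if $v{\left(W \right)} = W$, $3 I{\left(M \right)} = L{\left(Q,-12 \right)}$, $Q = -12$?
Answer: $- \frac{122817}{134531} \approx -0.91293$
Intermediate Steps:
$L{\left(p,t \right)} = -7 + p$ ($L{\left(p,t \right)} = p - 7 = -7 + p$)
$I{\left(M \right)} = - \frac{19}{3}$ ($I{\left(M \right)} = \frac{-7 - 12}{3} = \frac{1}{3} \left(-19\right) = - \frac{19}{3}$)
$\frac{v{\left(183 \right)} - 41122}{I{\left(34 \right)} + 44850} = \frac{183 - 41122}{- \frac{19}{3} + 44850} = - \frac{40939}{\frac{134531}{3}} = \left(-40939\right) \frac{3}{134531} = - \frac{122817}{134531}$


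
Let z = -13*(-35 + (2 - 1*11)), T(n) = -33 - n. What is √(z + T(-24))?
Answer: √563 ≈ 23.728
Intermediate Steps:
z = 572 (z = -13*(-35 + (2 - 11)) = -13*(-35 - 9) = -13*(-44) = 572)
√(z + T(-24)) = √(572 + (-33 - 1*(-24))) = √(572 + (-33 + 24)) = √(572 - 9) = √563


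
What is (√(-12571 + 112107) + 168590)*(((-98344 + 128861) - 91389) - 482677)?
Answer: -91636925910 - 2174196*√6221 ≈ -9.1808e+10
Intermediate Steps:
(√(-12571 + 112107) + 168590)*(((-98344 + 128861) - 91389) - 482677) = (√99536 + 168590)*((30517 - 91389) - 482677) = (4*√6221 + 168590)*(-60872 - 482677) = (168590 + 4*√6221)*(-543549) = -91636925910 - 2174196*√6221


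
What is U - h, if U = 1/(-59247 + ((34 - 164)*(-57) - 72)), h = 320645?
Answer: -16644361306/51909 ≈ -3.2065e+5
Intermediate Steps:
U = -1/51909 (U = 1/(-59247 + (-130*(-57) - 72)) = 1/(-59247 + (7410 - 72)) = 1/(-59247 + 7338) = 1/(-51909) = -1/51909 ≈ -1.9264e-5)
U - h = -1/51909 - 1*320645 = -1/51909 - 320645 = -16644361306/51909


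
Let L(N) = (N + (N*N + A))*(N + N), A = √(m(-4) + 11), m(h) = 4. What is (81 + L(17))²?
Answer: 109952565 + 712980*√15 ≈ 1.1271e+8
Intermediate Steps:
A = √15 (A = √(4 + 11) = √15 ≈ 3.8730)
L(N) = 2*N*(N + √15 + N²) (L(N) = (N + (N*N + √15))*(N + N) = (N + (N² + √15))*(2*N) = (N + (√15 + N²))*(2*N) = (N + √15 + N²)*(2*N) = 2*N*(N + √15 + N²))
(81 + L(17))² = (81 + 2*17*(17 + √15 + 17²))² = (81 + 2*17*(17 + √15 + 289))² = (81 + 2*17*(306 + √15))² = (81 + (10404 + 34*√15))² = (10485 + 34*√15)²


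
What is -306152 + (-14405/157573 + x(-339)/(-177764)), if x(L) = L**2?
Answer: -8575585183998497/28010806772 ≈ -3.0615e+5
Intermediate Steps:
-306152 + (-14405/157573 + x(-339)/(-177764)) = -306152 + (-14405/157573 + (-339)**2/(-177764)) = -306152 + (-14405*1/157573 + 114921*(-1/177764)) = -306152 + (-14405/157573 - 114921/177764) = -306152 - 20669137153/28010806772 = -8575585183998497/28010806772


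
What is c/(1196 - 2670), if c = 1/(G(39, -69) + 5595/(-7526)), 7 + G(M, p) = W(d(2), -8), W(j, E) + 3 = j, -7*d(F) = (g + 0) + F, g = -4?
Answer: 26341/406037621 ≈ 6.4873e-5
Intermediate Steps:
d(F) = 4/7 - F/7 (d(F) = -((-4 + 0) + F)/7 = -(-4 + F)/7 = 4/7 - F/7)
W(j, E) = -3 + j
G(M, p) = -68/7 (G(M, p) = -7 + (-3 + (4/7 - ⅐*2)) = -7 + (-3 + (4/7 - 2/7)) = -7 + (-3 + 2/7) = -7 - 19/7 = -68/7)
c = -52682/550933 (c = 1/(-68/7 + 5595/(-7526)) = 1/(-68/7 + 5595*(-1/7526)) = 1/(-68/7 - 5595/7526) = 1/(-550933/52682) = -52682/550933 ≈ -0.095623)
c/(1196 - 2670) = -52682/(550933*(1196 - 2670)) = -52682/550933/(-1474) = -52682/550933*(-1/1474) = 26341/406037621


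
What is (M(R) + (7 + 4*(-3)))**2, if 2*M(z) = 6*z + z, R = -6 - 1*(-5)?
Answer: 289/4 ≈ 72.250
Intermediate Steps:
R = -1 (R = -6 + 5 = -1)
M(z) = 7*z/2 (M(z) = (6*z + z)/2 = (7*z)/2 = 7*z/2)
(M(R) + (7 + 4*(-3)))**2 = ((7/2)*(-1) + (7 + 4*(-3)))**2 = (-7/2 + (7 - 12))**2 = (-7/2 - 5)**2 = (-17/2)**2 = 289/4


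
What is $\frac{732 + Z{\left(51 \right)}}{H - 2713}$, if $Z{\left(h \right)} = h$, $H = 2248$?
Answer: $- \frac{261}{155} \approx -1.6839$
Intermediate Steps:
$\frac{732 + Z{\left(51 \right)}}{H - 2713} = \frac{732 + 51}{2248 - 2713} = \frac{783}{-465} = 783 \left(- \frac{1}{465}\right) = - \frac{261}{155}$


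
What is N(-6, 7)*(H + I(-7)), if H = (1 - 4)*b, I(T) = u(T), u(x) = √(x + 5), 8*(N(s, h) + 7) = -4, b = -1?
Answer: -45/2 - 15*I*√2/2 ≈ -22.5 - 10.607*I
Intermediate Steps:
N(s, h) = -15/2 (N(s, h) = -7 + (⅛)*(-4) = -7 - ½ = -15/2)
u(x) = √(5 + x)
I(T) = √(5 + T)
H = 3 (H = (1 - 4)*(-1) = -3*(-1) = 3)
N(-6, 7)*(H + I(-7)) = -15*(3 + √(5 - 7))/2 = -15*(3 + √(-2))/2 = -15*(3 + I*√2)/2 = -45/2 - 15*I*√2/2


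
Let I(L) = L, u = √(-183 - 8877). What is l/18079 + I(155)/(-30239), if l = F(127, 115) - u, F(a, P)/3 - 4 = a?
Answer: 9081682/546690881 - 2*I*√2265/18079 ≈ 0.016612 - 0.0052649*I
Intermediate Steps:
u = 2*I*√2265 (u = √(-9060) = 2*I*√2265 ≈ 95.184*I)
F(a, P) = 12 + 3*a
l = 393 - 2*I*√2265 (l = (12 + 3*127) - 2*I*√2265 = (12 + 381) - 2*I*√2265 = 393 - 2*I*√2265 ≈ 393.0 - 95.184*I)
l/18079 + I(155)/(-30239) = (393 - 2*I*√2265)/18079 + 155/(-30239) = (393 - 2*I*√2265)*(1/18079) + 155*(-1/30239) = (393/18079 - 2*I*√2265/18079) - 155/30239 = 9081682/546690881 - 2*I*√2265/18079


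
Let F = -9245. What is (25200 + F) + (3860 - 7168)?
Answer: 12647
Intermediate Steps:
(25200 + F) + (3860 - 7168) = (25200 - 9245) + (3860 - 7168) = 15955 - 3308 = 12647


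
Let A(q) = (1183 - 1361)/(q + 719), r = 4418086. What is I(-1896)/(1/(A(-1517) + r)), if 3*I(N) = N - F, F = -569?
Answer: -2339257366781/1197 ≈ -1.9543e+9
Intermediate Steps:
A(q) = -178/(719 + q)
I(N) = 569/3 + N/3 (I(N) = (N - 1*(-569))/3 = (N + 569)/3 = (569 + N)/3 = 569/3 + N/3)
I(-1896)/(1/(A(-1517) + r)) = (569/3 + (1/3)*(-1896))/(1/(-178/(719 - 1517) + 4418086)) = (569/3 - 632)/(1/(-178/(-798) + 4418086)) = -1327/(3*(1/(-178*(-1/798) + 4418086))) = -1327/(3*(1/(89/399 + 4418086))) = -1327/(3*(1/(1762816403/399))) = -1327/(3*399/1762816403) = -1327/3*1762816403/399 = -2339257366781/1197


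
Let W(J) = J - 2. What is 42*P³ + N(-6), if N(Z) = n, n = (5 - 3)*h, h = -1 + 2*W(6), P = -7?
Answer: -14392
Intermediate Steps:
W(J) = -2 + J
h = 7 (h = -1 + 2*(-2 + 6) = -1 + 2*4 = -1 + 8 = 7)
n = 14 (n = (5 - 3)*7 = 2*7 = 14)
N(Z) = 14
42*P³ + N(-6) = 42*(-7)³ + 14 = 42*(-343) + 14 = -14406 + 14 = -14392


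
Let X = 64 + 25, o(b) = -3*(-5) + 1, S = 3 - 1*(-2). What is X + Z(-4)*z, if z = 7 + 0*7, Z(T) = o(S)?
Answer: 201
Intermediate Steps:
S = 5 (S = 3 + 2 = 5)
o(b) = 16 (o(b) = 15 + 1 = 16)
Z(T) = 16
z = 7 (z = 7 + 0 = 7)
X = 89
X + Z(-4)*z = 89 + 16*7 = 89 + 112 = 201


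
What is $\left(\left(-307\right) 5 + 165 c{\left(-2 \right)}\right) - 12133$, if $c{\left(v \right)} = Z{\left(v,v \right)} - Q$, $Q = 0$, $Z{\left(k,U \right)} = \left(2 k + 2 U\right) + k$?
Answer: $-15318$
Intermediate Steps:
$Z{\left(k,U \right)} = 2 U + 3 k$ ($Z{\left(k,U \right)} = \left(2 U + 2 k\right) + k = 2 U + 3 k$)
$c{\left(v \right)} = 5 v$ ($c{\left(v \right)} = \left(2 v + 3 v\right) - 0 = 5 v + 0 = 5 v$)
$\left(\left(-307\right) 5 + 165 c{\left(-2 \right)}\right) - 12133 = \left(\left(-307\right) 5 + 165 \cdot 5 \left(-2\right)\right) - 12133 = \left(-1535 + 165 \left(-10\right)\right) - 12133 = \left(-1535 - 1650\right) - 12133 = -3185 - 12133 = -15318$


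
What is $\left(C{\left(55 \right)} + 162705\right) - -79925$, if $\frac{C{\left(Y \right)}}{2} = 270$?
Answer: $243170$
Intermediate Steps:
$C{\left(Y \right)} = 540$ ($C{\left(Y \right)} = 2 \cdot 270 = 540$)
$\left(C{\left(55 \right)} + 162705\right) - -79925 = \left(540 + 162705\right) - -79925 = 163245 + 79925 = 243170$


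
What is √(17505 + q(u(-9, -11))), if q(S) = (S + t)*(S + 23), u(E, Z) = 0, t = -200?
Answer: √12905 ≈ 113.60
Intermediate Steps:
q(S) = (-200 + S)*(23 + S) (q(S) = (S - 200)*(S + 23) = (-200 + S)*(23 + S))
√(17505 + q(u(-9, -11))) = √(17505 + (-4600 + 0² - 177*0)) = √(17505 + (-4600 + 0 + 0)) = √(17505 - 4600) = √12905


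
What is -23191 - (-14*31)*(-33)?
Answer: -37513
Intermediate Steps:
-23191 - (-14*31)*(-33) = -23191 - (-434)*(-33) = -23191 - 1*14322 = -23191 - 14322 = -37513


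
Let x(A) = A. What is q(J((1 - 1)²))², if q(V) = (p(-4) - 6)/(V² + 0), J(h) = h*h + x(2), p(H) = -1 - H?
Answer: 9/16 ≈ 0.56250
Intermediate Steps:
J(h) = 2 + h² (J(h) = h*h + 2 = h² + 2 = 2 + h²)
q(V) = -3/V² (q(V) = ((-1 - 1*(-4)) - 6)/(V² + 0) = ((-1 + 4) - 6)/(V²) = (3 - 6)/V² = -3/V²)
q(J((1 - 1)²))² = (-3/(2 + ((1 - 1)²)²)²)² = (-3/(2 + (0²)²)²)² = (-3/(2 + 0²)²)² = (-3/(2 + 0)²)² = (-3/2²)² = (-3*¼)² = (-¾)² = 9/16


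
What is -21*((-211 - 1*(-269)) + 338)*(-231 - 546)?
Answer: 6461532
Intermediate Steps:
-21*((-211 - 1*(-269)) + 338)*(-231 - 546) = -21*((-211 + 269) + 338)*(-777) = -21*(58 + 338)*(-777) = -8316*(-777) = -21*(-307692) = 6461532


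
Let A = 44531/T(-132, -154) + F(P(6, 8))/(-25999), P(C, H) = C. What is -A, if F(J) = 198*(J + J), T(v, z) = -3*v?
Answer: -1156820573/10295604 ≈ -112.36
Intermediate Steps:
F(J) = 396*J (F(J) = 198*(2*J) = 396*J)
A = 1156820573/10295604 (A = 44531/((-3*(-132))) + (396*6)/(-25999) = 44531/396 + 2376*(-1/25999) = 44531*(1/396) - 2376/25999 = 44531/396 - 2376/25999 = 1156820573/10295604 ≈ 112.36)
-A = -1*1156820573/10295604 = -1156820573/10295604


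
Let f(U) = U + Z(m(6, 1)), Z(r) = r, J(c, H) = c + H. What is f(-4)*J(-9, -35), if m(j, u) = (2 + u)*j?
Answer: -616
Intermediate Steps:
m(j, u) = j*(2 + u)
J(c, H) = H + c
f(U) = 18 + U (f(U) = U + 6*(2 + 1) = U + 6*3 = U + 18 = 18 + U)
f(-4)*J(-9, -35) = (18 - 4)*(-35 - 9) = 14*(-44) = -616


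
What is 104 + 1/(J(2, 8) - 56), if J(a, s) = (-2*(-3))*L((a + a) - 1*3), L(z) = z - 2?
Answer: 6447/62 ≈ 103.98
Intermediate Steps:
L(z) = -2 + z
J(a, s) = -30 + 12*a (J(a, s) = (-2*(-3))*(-2 + ((a + a) - 1*3)) = 6*(-2 + (2*a - 3)) = 6*(-2 + (-3 + 2*a)) = 6*(-5 + 2*a) = -30 + 12*a)
104 + 1/(J(2, 8) - 56) = 104 + 1/((-30 + 12*2) - 56) = 104 + 1/((-30 + 24) - 56) = 104 + 1/(-6 - 56) = 104 + 1/(-62) = 104 - 1/62 = 6447/62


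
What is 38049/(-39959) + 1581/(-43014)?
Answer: -566604955/572932142 ≈ -0.98896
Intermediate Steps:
38049/(-39959) + 1581/(-43014) = 38049*(-1/39959) + 1581*(-1/43014) = -38049/39959 - 527/14338 = -566604955/572932142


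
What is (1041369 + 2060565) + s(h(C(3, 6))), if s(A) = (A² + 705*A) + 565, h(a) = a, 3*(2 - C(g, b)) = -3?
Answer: 3104623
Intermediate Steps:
C(g, b) = 3 (C(g, b) = 2 - ⅓*(-3) = 2 + 1 = 3)
s(A) = 565 + A² + 705*A
(1041369 + 2060565) + s(h(C(3, 6))) = (1041369 + 2060565) + (565 + 3² + 705*3) = 3101934 + (565 + 9 + 2115) = 3101934 + 2689 = 3104623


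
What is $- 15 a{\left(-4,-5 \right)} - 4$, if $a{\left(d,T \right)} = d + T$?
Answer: $131$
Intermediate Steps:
$a{\left(d,T \right)} = T + d$
$- 15 a{\left(-4,-5 \right)} - 4 = - 15 \left(-5 - 4\right) - 4 = \left(-15\right) \left(-9\right) - 4 = 135 - 4 = 131$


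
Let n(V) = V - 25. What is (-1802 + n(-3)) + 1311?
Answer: -519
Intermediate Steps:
n(V) = -25 + V
(-1802 + n(-3)) + 1311 = (-1802 + (-25 - 3)) + 1311 = (-1802 - 28) + 1311 = -1830 + 1311 = -519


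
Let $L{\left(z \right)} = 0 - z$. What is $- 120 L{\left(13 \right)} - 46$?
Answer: $1514$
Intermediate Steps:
$L{\left(z \right)} = - z$
$- 120 L{\left(13 \right)} - 46 = - 120 \left(\left(-1\right) 13\right) - 46 = \left(-120\right) \left(-13\right) - 46 = 1560 - 46 = 1514$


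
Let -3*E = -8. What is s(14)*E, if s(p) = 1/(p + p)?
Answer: 2/21 ≈ 0.095238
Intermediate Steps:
s(p) = 1/(2*p)
E = 8/3 (E = -1/3*(-8) = 8/3 ≈ 2.6667)
s(14)*E = ((1/2)/14)*(8/3) = ((1/2)*(1/14))*(8/3) = (1/28)*(8/3) = 2/21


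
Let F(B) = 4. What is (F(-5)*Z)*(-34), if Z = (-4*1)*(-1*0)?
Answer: 0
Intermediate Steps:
Z = 0 (Z = -4*0 = 0)
(F(-5)*Z)*(-34) = (4*0)*(-34) = 0*(-34) = 0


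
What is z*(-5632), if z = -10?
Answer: 56320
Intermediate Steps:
z*(-5632) = -10*(-5632) = 56320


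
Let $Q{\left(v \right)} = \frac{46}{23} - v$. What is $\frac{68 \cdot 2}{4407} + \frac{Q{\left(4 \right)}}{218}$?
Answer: $\frac{10417}{480363} \approx 0.021686$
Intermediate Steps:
$Q{\left(v \right)} = 2 - v$ ($Q{\left(v \right)} = 46 \cdot \frac{1}{23} - v = 2 - v$)
$\frac{68 \cdot 2}{4407} + \frac{Q{\left(4 \right)}}{218} = \frac{68 \cdot 2}{4407} + \frac{2 - 4}{218} = 136 \cdot \frac{1}{4407} + \left(2 - 4\right) \frac{1}{218} = \frac{136}{4407} - \frac{1}{109} = \frac{10417}{480363}$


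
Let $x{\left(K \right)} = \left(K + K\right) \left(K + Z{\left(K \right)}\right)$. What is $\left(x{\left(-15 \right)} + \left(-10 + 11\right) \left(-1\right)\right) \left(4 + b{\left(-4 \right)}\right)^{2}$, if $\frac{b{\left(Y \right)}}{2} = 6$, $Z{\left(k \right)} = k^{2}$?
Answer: $-1613056$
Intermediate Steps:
$x{\left(K \right)} = 2 K \left(K + K^{2}\right)$ ($x{\left(K \right)} = \left(K + K\right) \left(K + K^{2}\right) = 2 K \left(K + K^{2}\right)$)
$b{\left(Y \right)} = 12$ ($b{\left(Y \right)} = 2 \cdot 6 = 12$)
$\left(x{\left(-15 \right)} + \left(-10 + 11\right) \left(-1\right)\right) \left(4 + b{\left(-4 \right)}\right)^{2} = \left(2 \left(-15\right)^{2} \left(1 - 15\right) + \left(-10 + 11\right) \left(-1\right)\right) \left(4 + 12\right)^{2} = \left(2 \cdot 225 \left(-14\right) + 1 \left(-1\right)\right) 16^{2} = \left(-6300 - 1\right) 256 = \left(-6301\right) 256 = -1613056$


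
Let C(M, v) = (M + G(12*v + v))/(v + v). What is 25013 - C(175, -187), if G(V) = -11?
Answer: 4677513/187 ≈ 25013.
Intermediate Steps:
C(M, v) = (-11 + M)/(2*v) (C(M, v) = (M - 11)/(v + v) = (-11 + M)/((2*v)) = (-11 + M)*(1/(2*v)) = (-11 + M)/(2*v))
25013 - C(175, -187) = 25013 - (-11 + 175)/(2*(-187)) = 25013 - (-1)*164/(2*187) = 25013 - 1*(-82/187) = 25013 + 82/187 = 4677513/187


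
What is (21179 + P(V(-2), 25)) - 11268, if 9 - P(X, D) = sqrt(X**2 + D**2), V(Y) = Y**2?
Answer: 9920 - sqrt(641) ≈ 9894.7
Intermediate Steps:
P(X, D) = 9 - sqrt(D**2 + X**2) (P(X, D) = 9 - sqrt(X**2 + D**2) = 9 - sqrt(D**2 + X**2))
(21179 + P(V(-2), 25)) - 11268 = (21179 + (9 - sqrt(25**2 + ((-2)**2)**2))) - 11268 = (21179 + (9 - sqrt(625 + 4**2))) - 11268 = (21179 + (9 - sqrt(625 + 16))) - 11268 = (21179 + (9 - sqrt(641))) - 11268 = (21188 - sqrt(641)) - 11268 = 9920 - sqrt(641)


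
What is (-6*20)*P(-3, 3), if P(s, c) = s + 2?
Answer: 120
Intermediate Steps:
P(s, c) = 2 + s
(-6*20)*P(-3, 3) = (-6*20)*(2 - 3) = -120*(-1) = 120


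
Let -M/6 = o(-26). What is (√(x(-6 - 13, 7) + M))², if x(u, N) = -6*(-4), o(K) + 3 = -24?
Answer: 186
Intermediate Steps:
o(K) = -27 (o(K) = -3 - 24 = -27)
M = 162 (M = -6*(-27) = 162)
x(u, N) = 24
(√(x(-6 - 13, 7) + M))² = (√(24 + 162))² = (√186)² = 186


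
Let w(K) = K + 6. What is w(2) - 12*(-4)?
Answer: 56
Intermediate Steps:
w(K) = 6 + K
w(2) - 12*(-4) = (6 + 2) - 12*(-4) = 8 + 48 = 56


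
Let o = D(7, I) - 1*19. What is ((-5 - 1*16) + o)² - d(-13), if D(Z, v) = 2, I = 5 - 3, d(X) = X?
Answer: 1457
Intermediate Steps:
I = 2
o = -17 (o = 2 - 1*19 = 2 - 19 = -17)
((-5 - 1*16) + o)² - d(-13) = ((-5 - 1*16) - 17)² - 1*(-13) = ((-5 - 16) - 17)² + 13 = (-21 - 17)² + 13 = (-38)² + 13 = 1444 + 13 = 1457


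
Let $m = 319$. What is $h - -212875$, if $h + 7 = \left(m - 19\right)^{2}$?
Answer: $302868$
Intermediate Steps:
$h = 89993$ ($h = -7 + \left(319 - 19\right)^{2} = -7 + 300^{2} = -7 + 90000 = 89993$)
$h - -212875 = 89993 - -212875 = 89993 + 212875 = 302868$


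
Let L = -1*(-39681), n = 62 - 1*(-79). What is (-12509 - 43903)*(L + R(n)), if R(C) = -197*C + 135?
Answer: -679144068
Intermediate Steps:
n = 141 (n = 62 + 79 = 141)
L = 39681
R(C) = 135 - 197*C
(-12509 - 43903)*(L + R(n)) = (-12509 - 43903)*(39681 + (135 - 197*141)) = -56412*(39681 + (135 - 27777)) = -56412*(39681 - 27642) = -56412*12039 = -679144068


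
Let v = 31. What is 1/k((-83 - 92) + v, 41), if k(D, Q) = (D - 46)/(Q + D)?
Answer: 103/190 ≈ 0.54211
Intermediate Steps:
k(D, Q) = (-46 + D)/(D + Q)
1/k((-83 - 92) + v, 41) = 1/((-46 + ((-83 - 92) + 31))/(((-83 - 92) + 31) + 41)) = 1/((-46 + (-175 + 31))/((-175 + 31) + 41)) = 1/((-46 - 144)/(-144 + 41)) = 1/(-190/(-103)) = 1/(-1/103*(-190)) = 1/(190/103) = 103/190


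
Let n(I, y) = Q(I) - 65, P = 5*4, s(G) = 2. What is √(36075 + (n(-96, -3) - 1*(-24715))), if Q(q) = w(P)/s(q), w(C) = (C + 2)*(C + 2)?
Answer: √60967 ≈ 246.92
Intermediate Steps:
P = 20
w(C) = (2 + C)² (w(C) = (2 + C)*(2 + C) = (2 + C)²)
Q(q) = 242 (Q(q) = (2 + 20)²/2 = 22²*(½) = 484*(½) = 242)
n(I, y) = 177 (n(I, y) = 242 - 65 = 177)
√(36075 + (n(-96, -3) - 1*(-24715))) = √(36075 + (177 - 1*(-24715))) = √(36075 + (177 + 24715)) = √(36075 + 24892) = √60967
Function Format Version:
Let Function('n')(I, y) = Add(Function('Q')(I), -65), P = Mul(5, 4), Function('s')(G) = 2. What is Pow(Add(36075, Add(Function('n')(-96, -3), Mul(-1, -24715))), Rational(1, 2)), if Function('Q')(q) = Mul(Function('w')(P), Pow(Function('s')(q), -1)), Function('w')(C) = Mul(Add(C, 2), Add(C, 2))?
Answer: Pow(60967, Rational(1, 2)) ≈ 246.92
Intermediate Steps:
P = 20
Function('w')(C) = Pow(Add(2, C), 2) (Function('w')(C) = Mul(Add(2, C), Add(2, C)) = Pow(Add(2, C), 2))
Function('Q')(q) = 242 (Function('Q')(q) = Mul(Pow(Add(2, 20), 2), Pow(2, -1)) = Mul(Pow(22, 2), Rational(1, 2)) = Mul(484, Rational(1, 2)) = 242)
Function('n')(I, y) = 177 (Function('n')(I, y) = Add(242, -65) = 177)
Pow(Add(36075, Add(Function('n')(-96, -3), Mul(-1, -24715))), Rational(1, 2)) = Pow(Add(36075, Add(177, Mul(-1, -24715))), Rational(1, 2)) = Pow(Add(36075, Add(177, 24715)), Rational(1, 2)) = Pow(Add(36075, 24892), Rational(1, 2)) = Pow(60967, Rational(1, 2))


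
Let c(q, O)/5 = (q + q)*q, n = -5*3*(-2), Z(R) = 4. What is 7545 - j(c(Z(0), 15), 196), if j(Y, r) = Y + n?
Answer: 7355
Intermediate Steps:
n = 30 (n = -15*(-2) = 30)
c(q, O) = 10*q² (c(q, O) = 5*((q + q)*q) = 5*((2*q)*q) = 5*(2*q²) = 10*q²)
j(Y, r) = 30 + Y (j(Y, r) = Y + 30 = 30 + Y)
7545 - j(c(Z(0), 15), 196) = 7545 - (30 + 10*4²) = 7545 - (30 + 10*16) = 7545 - (30 + 160) = 7545 - 1*190 = 7545 - 190 = 7355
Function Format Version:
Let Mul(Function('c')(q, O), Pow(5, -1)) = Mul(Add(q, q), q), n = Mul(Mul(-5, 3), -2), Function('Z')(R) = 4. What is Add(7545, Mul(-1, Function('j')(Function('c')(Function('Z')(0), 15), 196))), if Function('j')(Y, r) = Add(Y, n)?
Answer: 7355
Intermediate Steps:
n = 30 (n = Mul(-15, -2) = 30)
Function('c')(q, O) = Mul(10, Pow(q, 2)) (Function('c')(q, O) = Mul(5, Mul(Add(q, q), q)) = Mul(5, Mul(Mul(2, q), q)) = Mul(5, Mul(2, Pow(q, 2))) = Mul(10, Pow(q, 2)))
Function('j')(Y, r) = Add(30, Y) (Function('j')(Y, r) = Add(Y, 30) = Add(30, Y))
Add(7545, Mul(-1, Function('j')(Function('c')(Function('Z')(0), 15), 196))) = Add(7545, Mul(-1, Add(30, Mul(10, Pow(4, 2))))) = Add(7545, Mul(-1, Add(30, Mul(10, 16)))) = Add(7545, Mul(-1, Add(30, 160))) = Add(7545, Mul(-1, 190)) = Add(7545, -190) = 7355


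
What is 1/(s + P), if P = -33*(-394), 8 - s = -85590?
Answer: 1/98600 ≈ 1.0142e-5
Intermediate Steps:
s = 85598 (s = 8 - 1*(-85590) = 8 + 85590 = 85598)
P = 13002
1/(s + P) = 1/(85598 + 13002) = 1/98600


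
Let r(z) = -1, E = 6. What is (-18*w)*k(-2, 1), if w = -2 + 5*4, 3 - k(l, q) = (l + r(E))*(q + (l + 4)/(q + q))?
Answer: -2916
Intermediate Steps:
k(l, q) = 3 - (-1 + l)*(q + (4 + l)/(2*q)) (k(l, q) = 3 - (l - 1)*(q + (l + 4)/(q + q)) = 3 - (-1 + l)*(q + (4 + l)/((2*q))) = 3 - (-1 + l)*(q + (4 + l)*(1/(2*q))) = 3 - (-1 + l)*(q + (4 + l)/(2*q)))
w = 18 (w = -2 + 20 = 18)
(-18*w)*k(-2, 1) = (-18*18)*((1/2)*(4 - 1*(-2)**2 - 3*(-2) - 2*1*(-3 - 1*1 - 2*1))/1) = -162*(4 - 1*4 + 6 - 2*1*(-3 - 1 - 2)) = -162*(4 - 4 + 6 - 2*1*(-6)) = -162*(4 - 4 + 6 + 12) = -162*18 = -324*9 = -2916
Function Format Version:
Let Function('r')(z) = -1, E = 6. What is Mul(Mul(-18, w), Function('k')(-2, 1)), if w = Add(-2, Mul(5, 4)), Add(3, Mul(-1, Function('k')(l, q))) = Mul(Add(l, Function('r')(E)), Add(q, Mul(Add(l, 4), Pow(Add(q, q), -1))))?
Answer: -2916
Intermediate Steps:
Function('k')(l, q) = Add(3, Mul(-1, Add(-1, l), Add(q, Mul(Rational(1, 2), Pow(q, -1), Add(4, l))))) (Function('k')(l, q) = Add(3, Mul(-1, Mul(Add(l, -1), Add(q, Mul(Add(l, 4), Pow(Add(q, q), -1)))))) = Add(3, Mul(-1, Mul(Add(-1, l), Add(q, Mul(Add(4, l), Pow(Mul(2, q), -1)))))) = Add(3, Mul(-1, Mul(Add(-1, l), Add(q, Mul(Add(4, l), Mul(Rational(1, 2), Pow(q, -1))))))) = Add(3, Mul(-1, Mul(Add(-1, l), Add(q, Mul(Rational(1, 2), Pow(q, -1), Add(4, l)))))) = Add(3, Mul(-1, Add(-1, l), Add(q, Mul(Rational(1, 2), Pow(q, -1), Add(4, l))))))
w = 18 (w = Add(-2, 20) = 18)
Mul(Mul(-18, w), Function('k')(-2, 1)) = Mul(Mul(-18, 18), Mul(Rational(1, 2), Pow(1, -1), Add(4, Mul(-1, Pow(-2, 2)), Mul(-3, -2), Mul(-2, 1, Add(-3, Mul(-1, 1), Mul(-2, 1)))))) = Mul(-324, Mul(Rational(1, 2), 1, Add(4, Mul(-1, 4), 6, Mul(-2, 1, Add(-3, -1, -2))))) = Mul(-324, Mul(Rational(1, 2), 1, Add(4, -4, 6, Mul(-2, 1, -6)))) = Mul(-324, Mul(Rational(1, 2), 1, Add(4, -4, 6, 12))) = Mul(-324, Mul(Rational(1, 2), 1, 18)) = Mul(-324, 9) = -2916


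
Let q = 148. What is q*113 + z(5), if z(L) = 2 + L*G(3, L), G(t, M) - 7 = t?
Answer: 16776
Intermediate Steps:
G(t, M) = 7 + t
z(L) = 2 + 10*L (z(L) = 2 + L*(7 + 3) = 2 + L*10 = 2 + 10*L)
q*113 + z(5) = 148*113 + (2 + 10*5) = 16724 + (2 + 50) = 16724 + 52 = 16776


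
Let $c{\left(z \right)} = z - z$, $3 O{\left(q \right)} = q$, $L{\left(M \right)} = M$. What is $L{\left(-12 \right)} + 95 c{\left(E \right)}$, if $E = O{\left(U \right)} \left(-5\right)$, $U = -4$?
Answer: $-12$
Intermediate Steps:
$O{\left(q \right)} = \frac{q}{3}$
$E = \frac{20}{3}$ ($E = \frac{1}{3} \left(-4\right) \left(-5\right) = \left(- \frac{4}{3}\right) \left(-5\right) = \frac{20}{3} \approx 6.6667$)
$c{\left(z \right)} = 0$
$L{\left(-12 \right)} + 95 c{\left(E \right)} = -12 + 95 \cdot 0 = -12 + 0 = -12$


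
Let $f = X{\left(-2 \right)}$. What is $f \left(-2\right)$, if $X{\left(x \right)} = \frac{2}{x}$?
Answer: $2$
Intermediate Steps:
$f = -1$ ($f = \frac{2}{-2} = 2 \left(- \frac{1}{2}\right) = -1$)
$f \left(-2\right) = \left(-1\right) \left(-2\right) = 2$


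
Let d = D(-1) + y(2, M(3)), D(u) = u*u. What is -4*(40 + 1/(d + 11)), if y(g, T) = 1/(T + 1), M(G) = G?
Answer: -7856/49 ≈ -160.33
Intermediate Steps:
D(u) = u²
y(g, T) = 1/(1 + T)
d = 5/4 (d = (-1)² + 1/(1 + 3) = 1 + 1/4 = 1 + ¼ = 5/4 ≈ 1.2500)
-4*(40 + 1/(d + 11)) = -4*(40 + 1/(5/4 + 11)) = -4*(40 + 1/(49/4)) = -4*(40 + 4/49) = -4*1964/49 = -7856/49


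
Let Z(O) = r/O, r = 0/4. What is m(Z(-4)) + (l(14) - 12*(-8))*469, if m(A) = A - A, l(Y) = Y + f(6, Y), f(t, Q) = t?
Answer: 54404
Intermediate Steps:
r = 0 (r = 0*(¼) = 0)
Z(O) = 0 (Z(O) = 0/O = 0)
l(Y) = 6 + Y (l(Y) = Y + 6 = 6 + Y)
m(A) = 0
m(Z(-4)) + (l(14) - 12*(-8))*469 = 0 + ((6 + 14) - 12*(-8))*469 = 0 + (20 - 1*(-96))*469 = 0 + (20 + 96)*469 = 0 + 116*469 = 0 + 54404 = 54404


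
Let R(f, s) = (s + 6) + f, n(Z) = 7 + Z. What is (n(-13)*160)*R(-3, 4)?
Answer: -6720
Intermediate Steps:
R(f, s) = 6 + f + s (R(f, s) = (6 + s) + f = 6 + f + s)
(n(-13)*160)*R(-3, 4) = ((7 - 13)*160)*(6 - 3 + 4) = -6*160*7 = -960*7 = -6720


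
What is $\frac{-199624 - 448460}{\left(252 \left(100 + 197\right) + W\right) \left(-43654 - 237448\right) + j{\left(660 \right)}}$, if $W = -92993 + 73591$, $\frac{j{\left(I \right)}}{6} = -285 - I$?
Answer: $\frac{324042}{7792431377} \approx 4.1584 \cdot 10^{-5}$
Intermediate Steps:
$j{\left(I \right)} = -1710 - 6 I$ ($j{\left(I \right)} = 6 \left(-285 - I\right) = -1710 - 6 I$)
$W = -19402$
$\frac{-199624 - 448460}{\left(252 \left(100 + 197\right) + W\right) \left(-43654 - 237448\right) + j{\left(660 \right)}} = \frac{-199624 - 448460}{\left(252 \left(100 + 197\right) - 19402\right) \left(-43654 - 237448\right) - 5670} = - \frac{648084}{\left(252 \cdot 297 - 19402\right) \left(-281102\right) - 5670} = - \frac{648084}{\left(74844 - 19402\right) \left(-281102\right) - 5670} = - \frac{648084}{55442 \left(-281102\right) - 5670} = - \frac{648084}{-15584857084 - 5670} = - \frac{648084}{-15584862754} = \left(-648084\right) \left(- \frac{1}{15584862754}\right) = \frac{324042}{7792431377}$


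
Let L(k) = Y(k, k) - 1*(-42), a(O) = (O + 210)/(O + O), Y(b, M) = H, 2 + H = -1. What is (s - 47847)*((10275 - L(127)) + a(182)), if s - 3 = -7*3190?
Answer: -718376636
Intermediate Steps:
H = -3 (H = -2 - 1 = -3)
Y(b, M) = -3
a(O) = (210 + O)/(2*O) (a(O) = (210 + O)/((2*O)) = (210 + O)*(1/(2*O)) = (210 + O)/(2*O))
L(k) = 39 (L(k) = -3 - 1*(-42) = -3 + 42 = 39)
s = -22327 (s = 3 - 7*3190 = 3 - 22330 = -22327)
(s - 47847)*((10275 - L(127)) + a(182)) = (-22327 - 47847)*((10275 - 1*39) + (1/2)*(210 + 182)/182) = -70174*((10275 - 39) + (1/2)*(1/182)*392) = -70174*(10236 + 14/13) = -70174*133082/13 = -718376636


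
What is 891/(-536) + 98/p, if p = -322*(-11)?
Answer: -221671/135608 ≈ -1.6346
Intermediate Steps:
p = 3542
891/(-536) + 98/p = 891/(-536) + 98/3542 = 891*(-1/536) + 98*(1/3542) = -891/536 + 7/253 = -221671/135608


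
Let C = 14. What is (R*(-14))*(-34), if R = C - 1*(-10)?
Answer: 11424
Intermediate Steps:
R = 24 (R = 14 - 1*(-10) = 14 + 10 = 24)
(R*(-14))*(-34) = (24*(-14))*(-34) = -336*(-34) = 11424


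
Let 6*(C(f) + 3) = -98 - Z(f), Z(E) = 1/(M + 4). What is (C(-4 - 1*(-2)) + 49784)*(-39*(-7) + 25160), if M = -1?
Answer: 22781940379/18 ≈ 1.2657e+9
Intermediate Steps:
Z(E) = ⅓ (Z(E) = 1/(-1 + 4) = 1/3 = ⅓)
C(f) = -349/18 (C(f) = -3 + (-98 - 1*⅓)/6 = -3 + (-98 - ⅓)/6 = -3 + (⅙)*(-295/3) = -3 - 295/18 = -349/18)
(C(-4 - 1*(-2)) + 49784)*(-39*(-7) + 25160) = (-349/18 + 49784)*(-39*(-7) + 25160) = 895763*(273 + 25160)/18 = (895763/18)*25433 = 22781940379/18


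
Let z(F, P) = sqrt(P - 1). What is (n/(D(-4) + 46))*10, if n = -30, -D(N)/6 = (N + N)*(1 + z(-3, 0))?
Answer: -1410/557 + 720*I/557 ≈ -2.5314 + 1.2926*I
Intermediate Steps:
z(F, P) = sqrt(-1 + P)
D(N) = -12*N*(1 + I) (D(N) = -6*(N + N)*(1 + sqrt(-1 + 0)) = -6*2*N*(1 + sqrt(-1)) = -6*2*N*(1 + I) = -12*N*(1 + I))
(n/(D(-4) + 46))*10 = (-30/(-12*(-4)*(1 + I) + 46))*10 = (-30/((48 + 48*I) + 46))*10 = (-30/(94 + 48*I))*10 = (((94 - 48*I)/11140)*(-30))*10 = -3*(94 - 48*I)/1114*10 = -15*(94 - 48*I)/557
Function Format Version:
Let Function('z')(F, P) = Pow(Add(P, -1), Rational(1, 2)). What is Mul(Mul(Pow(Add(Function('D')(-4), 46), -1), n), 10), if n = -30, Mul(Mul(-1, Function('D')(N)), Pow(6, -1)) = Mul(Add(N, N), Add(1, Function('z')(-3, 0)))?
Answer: Add(Rational(-1410, 557), Mul(Rational(720, 557), I)) ≈ Add(-2.5314, Mul(1.2926, I))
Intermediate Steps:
Function('z')(F, P) = Pow(Add(-1, P), Rational(1, 2))
Function('D')(N) = Mul(-12, N, Add(1, I)) (Function('D')(N) = Mul(-6, Mul(Add(N, N), Add(1, Pow(Add(-1, 0), Rational(1, 2))))) = Mul(-6, Mul(Mul(2, N), Add(1, Pow(-1, Rational(1, 2))))) = Mul(-6, Mul(Mul(2, N), Add(1, I))) = Mul(-6, Mul(2, N, Add(1, I))) = Mul(-12, N, Add(1, I)))
Mul(Mul(Pow(Add(Function('D')(-4), 46), -1), n), 10) = Mul(Mul(Pow(Add(Mul(-12, -4, Add(1, I)), 46), -1), -30), 10) = Mul(Mul(Pow(Add(Add(48, Mul(48, I)), 46), -1), -30), 10) = Mul(Mul(Pow(Add(94, Mul(48, I)), -1), -30), 10) = Mul(Mul(Mul(Rational(1, 11140), Add(94, Mul(-48, I))), -30), 10) = Mul(Mul(Rational(-3, 1114), Add(94, Mul(-48, I))), 10) = Mul(Rational(-15, 557), Add(94, Mul(-48, I)))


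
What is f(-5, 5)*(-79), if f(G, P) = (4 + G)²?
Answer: -79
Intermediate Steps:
f(-5, 5)*(-79) = (4 - 5)²*(-79) = (-1)²*(-79) = 1*(-79) = -79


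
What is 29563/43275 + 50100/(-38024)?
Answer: -260993497/411372150 ≈ -0.63445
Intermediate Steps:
29563/43275 + 50100/(-38024) = 29563*(1/43275) + 50100*(-1/38024) = 29563/43275 - 12525/9506 = -260993497/411372150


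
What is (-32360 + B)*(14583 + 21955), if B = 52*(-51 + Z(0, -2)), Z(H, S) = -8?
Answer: -1294468264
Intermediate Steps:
B = -3068 (B = 52*(-51 - 8) = 52*(-59) = -3068)
(-32360 + B)*(14583 + 21955) = (-32360 - 3068)*(14583 + 21955) = -35428*36538 = -1294468264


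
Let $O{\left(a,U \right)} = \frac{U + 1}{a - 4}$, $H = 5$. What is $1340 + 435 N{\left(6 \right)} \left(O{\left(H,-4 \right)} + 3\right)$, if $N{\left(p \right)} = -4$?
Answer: $1340$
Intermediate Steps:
$O{\left(a,U \right)} = \frac{1 + U}{-4 + a}$
$1340 + 435 N{\left(6 \right)} \left(O{\left(H,-4 \right)} + 3\right) = 1340 + 435 \left(- 4 \left(\frac{1 - 4}{-4 + 5} + 3\right)\right) = 1340 + 435 \left(- 4 \left(1^{-1} \left(-3\right) + 3\right)\right) = 1340 + 435 \left(- 4 \left(1 \left(-3\right) + 3\right)\right) = 1340 + 435 \left(- 4 \left(-3 + 3\right)\right) = 1340 + 435 \left(\left(-4\right) 0\right) = 1340 + 435 \cdot 0 = 1340 + 0 = 1340$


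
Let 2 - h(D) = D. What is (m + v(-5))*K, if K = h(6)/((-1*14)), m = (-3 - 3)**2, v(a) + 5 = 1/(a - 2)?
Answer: 432/49 ≈ 8.8163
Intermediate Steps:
h(D) = 2 - D
v(a) = -5 + 1/(-2 + a) (v(a) = -5 + 1/(a - 2) = -5 + 1/(-2 + a))
m = 36 (m = (-6)**2 = 36)
K = 2/7 (K = (2 - 1*6)/((-1*14)) = (2 - 6)/(-14) = -4*(-1/14) = 2/7 ≈ 0.28571)
(m + v(-5))*K = (36 + (11 - 5*(-5))/(-2 - 5))*(2/7) = (36 + (11 + 25)/(-7))*(2/7) = (36 - 1/7*36)*(2/7) = (36 - 36/7)*(2/7) = (216/7)*(2/7) = 432/49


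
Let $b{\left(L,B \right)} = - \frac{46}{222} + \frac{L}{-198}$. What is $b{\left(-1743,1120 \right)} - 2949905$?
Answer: $- \frac{2401215673}{814} \approx -2.9499 \cdot 10^{6}$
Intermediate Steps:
$b{\left(L,B \right)} = - \frac{23}{111} - \frac{L}{198}$ ($b{\left(L,B \right)} = \left(-46\right) \frac{1}{222} + L \left(- \frac{1}{198}\right) = - \frac{23}{111} - \frac{L}{198}$)
$b{\left(-1743,1120 \right)} - 2949905 = \left(- \frac{23}{111} - - \frac{581}{66}\right) - 2949905 = \left(- \frac{23}{111} + \frac{581}{66}\right) - 2949905 = \frac{6997}{814} - 2949905 = - \frac{2401215673}{814}$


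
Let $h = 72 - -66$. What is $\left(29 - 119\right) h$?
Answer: $-12420$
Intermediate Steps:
$h = 138$ ($h = 72 + 66 = 138$)
$\left(29 - 119\right) h = \left(29 - 119\right) 138 = \left(-90\right) 138 = -12420$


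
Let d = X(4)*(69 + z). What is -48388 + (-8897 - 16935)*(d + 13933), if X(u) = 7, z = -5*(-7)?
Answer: -378771340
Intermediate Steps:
z = 35
d = 728 (d = 7*(69 + 35) = 7*104 = 728)
-48388 + (-8897 - 16935)*(d + 13933) = -48388 + (-8897 - 16935)*(728 + 13933) = -48388 - 25832*14661 = -48388 - 378722952 = -378771340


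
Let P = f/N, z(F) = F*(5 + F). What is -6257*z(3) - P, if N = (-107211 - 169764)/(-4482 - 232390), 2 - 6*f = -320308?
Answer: -3615879568/18465 ≈ -1.9582e+5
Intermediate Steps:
f = 53385 (f = 1/3 - 1/6*(-320308) = 1/3 + 160154/3 = 53385)
N = 276975/236872 (N = -276975/(-236872) = -276975*(-1/236872) = 276975/236872 ≈ 1.1693)
P = 843027448/18465 (P = 53385/(276975/236872) = 53385*(236872/276975) = 843027448/18465 ≈ 45655.)
-6257*z(3) - P = -18771*(5 + 3) - 1*843027448/18465 = -18771*8 - 843027448/18465 = -6257*24 - 843027448/18465 = -150168 - 843027448/18465 = -3615879568/18465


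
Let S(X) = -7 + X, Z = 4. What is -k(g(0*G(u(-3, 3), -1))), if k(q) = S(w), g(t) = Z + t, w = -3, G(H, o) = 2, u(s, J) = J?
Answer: 10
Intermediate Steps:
g(t) = 4 + t
k(q) = -10 (k(q) = -7 - 3 = -10)
-k(g(0*G(u(-3, 3), -1))) = -1*(-10) = 10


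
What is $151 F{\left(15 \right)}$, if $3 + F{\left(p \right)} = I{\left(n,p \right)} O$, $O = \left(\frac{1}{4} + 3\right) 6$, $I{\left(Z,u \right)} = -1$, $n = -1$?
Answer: $- \frac{6795}{2} \approx -3397.5$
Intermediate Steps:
$O = \frac{39}{2}$ ($O = \left(\frac{1}{4} + 3\right) 6 = \frac{13}{4} \cdot 6 = \frac{39}{2} \approx 19.5$)
$F{\left(p \right)} = - \frac{45}{2}$ ($F{\left(p \right)} = -3 - \frac{39}{2} = - \frac{45}{2}$)
$151 F{\left(15 \right)} = 151 \left(- \frac{45}{2}\right) = - \frac{6795}{2}$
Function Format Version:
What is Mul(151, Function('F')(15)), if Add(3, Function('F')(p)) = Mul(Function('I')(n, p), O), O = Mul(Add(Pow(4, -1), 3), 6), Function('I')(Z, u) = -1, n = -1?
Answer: Rational(-6795, 2) ≈ -3397.5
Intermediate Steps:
O = Rational(39, 2) (O = Mul(Add(Rational(1, 4), 3), 6) = Mul(Rational(13, 4), 6) = Rational(39, 2) ≈ 19.500)
Function('F')(p) = Rational(-45, 2) (Function('F')(p) = Add(-3, Mul(-1, Rational(39, 2))) = Add(-3, Rational(-39, 2)) = Rational(-45, 2))
Mul(151, Function('F')(15)) = Mul(151, Rational(-45, 2)) = Rational(-6795, 2)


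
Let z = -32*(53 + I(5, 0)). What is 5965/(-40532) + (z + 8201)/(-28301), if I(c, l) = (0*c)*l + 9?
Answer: -420802909/1147096132 ≈ -0.36684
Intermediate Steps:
I(c, l) = 9 (I(c, l) = 0*l + 9 = 0 + 9 = 9)
z = -1984 (z = -32*(53 + 9) = -32*62 = -1984)
5965/(-40532) + (z + 8201)/(-28301) = 5965/(-40532) + (-1984 + 8201)/(-28301) = 5965*(-1/40532) + 6217*(-1/28301) = -5965/40532 - 6217/28301 = -420802909/1147096132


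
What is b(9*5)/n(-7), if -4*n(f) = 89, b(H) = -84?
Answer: 336/89 ≈ 3.7753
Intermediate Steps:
n(f) = -89/4 (n(f) = -¼*89 = -89/4)
b(9*5)/n(-7) = -84/(-89/4) = -84*(-4/89) = 336/89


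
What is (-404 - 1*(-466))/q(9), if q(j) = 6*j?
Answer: 31/27 ≈ 1.1481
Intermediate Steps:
(-404 - 1*(-466))/q(9) = (-404 - 1*(-466))/((6*9)) = (-404 + 466)/54 = 62*(1/54) = 31/27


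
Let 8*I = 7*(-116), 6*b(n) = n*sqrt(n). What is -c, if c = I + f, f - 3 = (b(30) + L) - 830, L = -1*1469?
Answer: 4795/2 - 5*sqrt(30) ≈ 2370.1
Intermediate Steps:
b(n) = n**(3/2)/6 (b(n) = (n*sqrt(n))/6 = n**(3/2)/6)
L = -1469
I = -203/2 (I = (7*(-116))/8 = (1/8)*(-812) = -203/2 ≈ -101.50)
f = -2296 + 5*sqrt(30) (f = 3 + ((30**(3/2)/6 - 1469) - 830) = 3 + (((30*sqrt(30))/6 - 1469) - 830) = 3 + ((5*sqrt(30) - 1469) - 830) = 3 + ((-1469 + 5*sqrt(30)) - 830) = 3 + (-2299 + 5*sqrt(30)) = -2296 + 5*sqrt(30) ≈ -2268.6)
c = -4795/2 + 5*sqrt(30) (c = -203/2 + (-2296 + 5*sqrt(30)) = -4795/2 + 5*sqrt(30) ≈ -2370.1)
-c = -(-4795/2 + 5*sqrt(30)) = 4795/2 - 5*sqrt(30)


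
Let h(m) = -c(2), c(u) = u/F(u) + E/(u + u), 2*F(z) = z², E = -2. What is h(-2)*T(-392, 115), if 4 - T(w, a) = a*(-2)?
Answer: -117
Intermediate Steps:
T(w, a) = 4 + 2*a (T(w, a) = 4 - a*(-2) = 4 - (-2)*a = 4 + 2*a)
F(z) = z²/2
c(u) = 1/u (c(u) = u/((u²/2)) - 2/(u + u) = u*(2/u²) - 2*1/(2*u) = 2/u - 1/u = 1/u)
h(m) = -½ (h(m) = -1/2 = -1*½ = -½)
h(-2)*T(-392, 115) = -(4 + 2*115)/2 = -(4 + 230)/2 = -½*234 = -117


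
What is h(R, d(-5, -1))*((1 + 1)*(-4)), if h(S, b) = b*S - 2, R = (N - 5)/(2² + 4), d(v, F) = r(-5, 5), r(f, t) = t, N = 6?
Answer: 11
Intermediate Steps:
d(v, F) = 5
R = ⅛ (R = (6 - 5)/(2² + 4) = 1/(4 + 4) = 1/8 = 1*(⅛) = ⅛ ≈ 0.12500)
h(S, b) = -2 + S*b (h(S, b) = S*b - 2 = -2 + S*b)
h(R, d(-5, -1))*((1 + 1)*(-4)) = (-2 + (⅛)*5)*((1 + 1)*(-4)) = (-2 + 5/8)*(2*(-4)) = -11/8*(-8) = 11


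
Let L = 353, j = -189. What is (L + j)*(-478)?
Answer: -78392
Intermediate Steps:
(L + j)*(-478) = (353 - 189)*(-478) = 164*(-478) = -78392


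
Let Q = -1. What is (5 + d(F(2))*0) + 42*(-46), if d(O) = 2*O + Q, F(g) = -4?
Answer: -1927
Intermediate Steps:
d(O) = -1 + 2*O (d(O) = 2*O - 1 = -1 + 2*O)
(5 + d(F(2))*0) + 42*(-46) = (5 + (-1 + 2*(-4))*0) + 42*(-46) = (5 + (-1 - 8)*0) - 1932 = (5 - 9*0) - 1932 = (5 + 0) - 1932 = 5 - 1932 = -1927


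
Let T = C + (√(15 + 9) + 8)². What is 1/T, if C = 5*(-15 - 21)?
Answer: -23/580 - 2*√6/145 ≈ -0.073441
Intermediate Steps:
C = -180 (C = 5*(-36) = -180)
T = -180 + (8 + 2*√6)² (T = -180 + (√(15 + 9) + 8)² = -180 + (√24 + 8)² = -180 + (2*√6 + 8)² = -180 + (8 + 2*√6)² ≈ -13.616)
1/T = 1/(-92 + 32*√6)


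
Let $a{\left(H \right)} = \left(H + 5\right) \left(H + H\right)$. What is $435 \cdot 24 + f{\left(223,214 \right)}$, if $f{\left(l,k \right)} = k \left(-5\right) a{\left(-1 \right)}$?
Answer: $19000$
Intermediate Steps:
$a{\left(H \right)} = 2 H \left(5 + H\right)$ ($a{\left(H \right)} = \left(5 + H\right) 2 H = 2 H \left(5 + H\right)$)
$f{\left(l,k \right)} = 40 k$ ($f{\left(l,k \right)} = k \left(-5\right) 2 \left(-1\right) \left(5 - 1\right) = - 5 k 2 \left(-1\right) 4 = - 5 k \left(-8\right) = 40 k$)
$435 \cdot 24 + f{\left(223,214 \right)} = 435 \cdot 24 + 40 \cdot 214 = 10440 + 8560 = 19000$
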